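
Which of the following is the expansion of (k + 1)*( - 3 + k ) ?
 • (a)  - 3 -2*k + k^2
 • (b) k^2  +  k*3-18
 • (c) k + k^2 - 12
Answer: a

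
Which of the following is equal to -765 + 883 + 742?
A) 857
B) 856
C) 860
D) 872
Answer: C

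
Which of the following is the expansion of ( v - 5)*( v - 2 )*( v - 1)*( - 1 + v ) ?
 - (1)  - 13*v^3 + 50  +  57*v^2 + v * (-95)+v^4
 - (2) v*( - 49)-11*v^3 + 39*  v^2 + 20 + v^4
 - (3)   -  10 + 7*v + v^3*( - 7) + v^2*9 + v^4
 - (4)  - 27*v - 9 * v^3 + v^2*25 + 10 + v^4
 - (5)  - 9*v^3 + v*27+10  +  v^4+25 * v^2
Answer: 4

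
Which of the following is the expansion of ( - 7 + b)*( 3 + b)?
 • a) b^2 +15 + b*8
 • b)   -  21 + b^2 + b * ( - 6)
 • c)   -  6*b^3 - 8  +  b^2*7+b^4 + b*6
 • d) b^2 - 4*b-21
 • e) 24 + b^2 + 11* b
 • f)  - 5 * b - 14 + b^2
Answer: d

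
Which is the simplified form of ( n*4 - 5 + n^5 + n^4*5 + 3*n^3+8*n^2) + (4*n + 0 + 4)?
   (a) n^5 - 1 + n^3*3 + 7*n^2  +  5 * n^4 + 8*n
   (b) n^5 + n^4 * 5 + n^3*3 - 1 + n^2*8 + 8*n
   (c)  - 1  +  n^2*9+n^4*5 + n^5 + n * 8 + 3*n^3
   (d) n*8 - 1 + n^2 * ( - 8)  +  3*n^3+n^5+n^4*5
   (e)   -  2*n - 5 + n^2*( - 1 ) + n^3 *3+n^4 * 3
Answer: b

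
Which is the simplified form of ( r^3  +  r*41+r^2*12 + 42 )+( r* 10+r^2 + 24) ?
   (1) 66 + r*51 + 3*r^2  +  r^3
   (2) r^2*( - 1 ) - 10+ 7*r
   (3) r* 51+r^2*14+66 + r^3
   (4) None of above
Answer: 4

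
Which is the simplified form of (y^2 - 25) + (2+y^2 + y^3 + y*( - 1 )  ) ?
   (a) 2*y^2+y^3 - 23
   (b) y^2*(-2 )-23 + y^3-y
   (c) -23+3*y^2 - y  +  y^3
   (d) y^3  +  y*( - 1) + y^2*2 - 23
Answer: d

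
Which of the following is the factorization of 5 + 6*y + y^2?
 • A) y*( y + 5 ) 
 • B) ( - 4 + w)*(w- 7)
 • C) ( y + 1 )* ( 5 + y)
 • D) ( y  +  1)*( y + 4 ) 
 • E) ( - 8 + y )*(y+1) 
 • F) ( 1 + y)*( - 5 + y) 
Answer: C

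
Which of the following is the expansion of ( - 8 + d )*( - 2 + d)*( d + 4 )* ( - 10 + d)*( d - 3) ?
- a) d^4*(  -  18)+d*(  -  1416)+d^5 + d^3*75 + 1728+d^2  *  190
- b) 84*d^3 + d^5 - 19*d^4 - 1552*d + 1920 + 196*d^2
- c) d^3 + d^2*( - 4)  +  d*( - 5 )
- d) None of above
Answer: b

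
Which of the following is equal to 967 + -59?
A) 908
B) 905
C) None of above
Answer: A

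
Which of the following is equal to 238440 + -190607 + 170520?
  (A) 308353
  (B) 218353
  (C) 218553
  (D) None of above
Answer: B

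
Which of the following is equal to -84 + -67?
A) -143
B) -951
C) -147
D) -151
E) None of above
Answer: D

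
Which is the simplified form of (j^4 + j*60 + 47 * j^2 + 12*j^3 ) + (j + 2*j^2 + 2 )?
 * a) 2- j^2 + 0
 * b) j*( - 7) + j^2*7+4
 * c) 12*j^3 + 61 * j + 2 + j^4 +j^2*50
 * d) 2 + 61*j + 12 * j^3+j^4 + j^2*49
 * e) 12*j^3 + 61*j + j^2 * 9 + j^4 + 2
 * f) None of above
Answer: d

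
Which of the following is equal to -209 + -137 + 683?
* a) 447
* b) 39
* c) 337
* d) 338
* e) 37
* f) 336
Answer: c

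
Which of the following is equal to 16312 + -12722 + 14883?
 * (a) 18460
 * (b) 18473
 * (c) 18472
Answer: b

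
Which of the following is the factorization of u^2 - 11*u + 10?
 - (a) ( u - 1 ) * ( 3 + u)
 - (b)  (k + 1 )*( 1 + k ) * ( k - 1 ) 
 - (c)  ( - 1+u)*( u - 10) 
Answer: c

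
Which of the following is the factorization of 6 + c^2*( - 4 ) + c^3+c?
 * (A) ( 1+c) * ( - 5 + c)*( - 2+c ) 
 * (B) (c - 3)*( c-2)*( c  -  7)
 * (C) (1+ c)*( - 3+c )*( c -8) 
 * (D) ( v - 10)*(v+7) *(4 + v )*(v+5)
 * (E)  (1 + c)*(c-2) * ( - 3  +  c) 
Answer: E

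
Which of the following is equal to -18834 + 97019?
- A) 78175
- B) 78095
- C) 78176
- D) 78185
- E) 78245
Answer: D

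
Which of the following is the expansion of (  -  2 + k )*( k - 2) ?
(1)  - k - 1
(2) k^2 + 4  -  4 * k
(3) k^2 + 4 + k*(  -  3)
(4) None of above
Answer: 2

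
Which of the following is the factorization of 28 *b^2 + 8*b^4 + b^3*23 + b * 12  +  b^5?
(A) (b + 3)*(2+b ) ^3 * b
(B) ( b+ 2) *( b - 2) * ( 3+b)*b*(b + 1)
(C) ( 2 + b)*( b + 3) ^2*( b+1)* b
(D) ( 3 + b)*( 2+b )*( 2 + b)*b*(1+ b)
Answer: D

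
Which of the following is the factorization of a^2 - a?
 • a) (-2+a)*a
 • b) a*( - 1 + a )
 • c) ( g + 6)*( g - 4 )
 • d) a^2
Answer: b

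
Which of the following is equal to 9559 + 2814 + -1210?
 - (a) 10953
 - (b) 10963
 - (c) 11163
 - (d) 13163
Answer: c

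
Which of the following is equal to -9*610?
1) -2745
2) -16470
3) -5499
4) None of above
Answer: 4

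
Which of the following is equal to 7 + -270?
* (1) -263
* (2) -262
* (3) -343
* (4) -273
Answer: 1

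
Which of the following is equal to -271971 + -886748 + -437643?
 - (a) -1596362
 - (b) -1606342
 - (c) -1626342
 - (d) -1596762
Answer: a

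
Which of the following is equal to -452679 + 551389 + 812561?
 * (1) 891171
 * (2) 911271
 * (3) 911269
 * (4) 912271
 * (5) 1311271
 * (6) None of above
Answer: 2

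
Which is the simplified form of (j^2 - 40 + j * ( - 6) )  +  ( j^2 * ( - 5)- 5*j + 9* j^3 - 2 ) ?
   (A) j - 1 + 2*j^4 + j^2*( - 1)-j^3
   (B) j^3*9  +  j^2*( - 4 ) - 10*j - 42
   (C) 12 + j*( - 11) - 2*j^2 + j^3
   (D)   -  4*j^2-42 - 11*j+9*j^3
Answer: D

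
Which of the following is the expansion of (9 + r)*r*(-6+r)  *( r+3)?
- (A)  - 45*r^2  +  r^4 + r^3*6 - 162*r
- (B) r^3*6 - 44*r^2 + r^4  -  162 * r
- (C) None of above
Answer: A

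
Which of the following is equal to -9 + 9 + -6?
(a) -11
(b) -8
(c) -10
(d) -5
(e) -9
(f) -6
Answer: f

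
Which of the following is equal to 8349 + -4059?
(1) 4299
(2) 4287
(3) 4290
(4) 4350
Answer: 3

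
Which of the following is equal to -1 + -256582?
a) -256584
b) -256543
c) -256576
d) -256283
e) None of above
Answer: e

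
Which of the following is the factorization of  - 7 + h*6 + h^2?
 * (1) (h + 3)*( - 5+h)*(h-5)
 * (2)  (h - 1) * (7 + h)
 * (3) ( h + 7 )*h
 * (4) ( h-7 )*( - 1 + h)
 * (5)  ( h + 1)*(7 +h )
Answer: 2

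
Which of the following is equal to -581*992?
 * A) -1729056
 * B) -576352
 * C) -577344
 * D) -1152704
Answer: B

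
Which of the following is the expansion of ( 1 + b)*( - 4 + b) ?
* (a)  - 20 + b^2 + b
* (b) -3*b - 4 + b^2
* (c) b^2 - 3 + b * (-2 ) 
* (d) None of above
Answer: b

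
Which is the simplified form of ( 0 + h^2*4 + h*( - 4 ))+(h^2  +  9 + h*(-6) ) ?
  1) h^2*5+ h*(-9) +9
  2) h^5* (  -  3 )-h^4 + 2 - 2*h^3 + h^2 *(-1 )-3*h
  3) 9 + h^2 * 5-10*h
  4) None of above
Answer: 3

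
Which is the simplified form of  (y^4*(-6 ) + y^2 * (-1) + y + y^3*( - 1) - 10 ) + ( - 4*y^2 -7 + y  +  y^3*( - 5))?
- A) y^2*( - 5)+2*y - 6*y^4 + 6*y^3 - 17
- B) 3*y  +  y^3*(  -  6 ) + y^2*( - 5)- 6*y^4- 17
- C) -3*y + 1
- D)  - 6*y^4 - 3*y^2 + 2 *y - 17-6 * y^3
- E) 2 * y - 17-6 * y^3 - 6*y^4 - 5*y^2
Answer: E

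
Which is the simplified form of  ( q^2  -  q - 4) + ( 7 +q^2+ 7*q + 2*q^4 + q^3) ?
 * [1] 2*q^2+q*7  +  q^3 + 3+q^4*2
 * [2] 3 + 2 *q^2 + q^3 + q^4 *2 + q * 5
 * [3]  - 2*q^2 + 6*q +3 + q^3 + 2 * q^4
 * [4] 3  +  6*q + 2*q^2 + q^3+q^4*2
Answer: 4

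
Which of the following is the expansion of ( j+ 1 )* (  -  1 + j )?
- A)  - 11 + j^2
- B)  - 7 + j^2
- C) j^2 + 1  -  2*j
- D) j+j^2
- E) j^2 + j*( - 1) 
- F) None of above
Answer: F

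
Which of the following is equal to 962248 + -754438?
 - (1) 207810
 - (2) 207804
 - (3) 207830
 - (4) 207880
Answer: 1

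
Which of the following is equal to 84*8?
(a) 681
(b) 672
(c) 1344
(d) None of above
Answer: b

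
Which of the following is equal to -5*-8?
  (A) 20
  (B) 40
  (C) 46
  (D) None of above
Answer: B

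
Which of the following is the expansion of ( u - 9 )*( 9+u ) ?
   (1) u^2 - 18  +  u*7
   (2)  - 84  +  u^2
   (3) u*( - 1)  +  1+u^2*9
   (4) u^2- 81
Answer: 4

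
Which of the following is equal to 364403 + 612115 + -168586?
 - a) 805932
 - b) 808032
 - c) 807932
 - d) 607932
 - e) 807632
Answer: c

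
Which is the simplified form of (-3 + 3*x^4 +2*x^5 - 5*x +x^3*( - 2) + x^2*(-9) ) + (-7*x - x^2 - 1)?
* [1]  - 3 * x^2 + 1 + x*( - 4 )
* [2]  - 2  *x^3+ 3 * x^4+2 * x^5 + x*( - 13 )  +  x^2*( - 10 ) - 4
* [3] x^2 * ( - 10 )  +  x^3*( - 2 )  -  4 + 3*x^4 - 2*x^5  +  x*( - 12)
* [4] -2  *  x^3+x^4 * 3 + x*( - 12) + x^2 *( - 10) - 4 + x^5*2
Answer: 4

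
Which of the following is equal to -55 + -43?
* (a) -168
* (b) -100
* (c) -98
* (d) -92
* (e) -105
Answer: c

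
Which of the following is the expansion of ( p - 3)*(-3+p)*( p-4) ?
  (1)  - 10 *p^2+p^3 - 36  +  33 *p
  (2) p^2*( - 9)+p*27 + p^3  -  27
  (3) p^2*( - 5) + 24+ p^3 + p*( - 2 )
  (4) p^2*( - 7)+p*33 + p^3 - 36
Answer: 1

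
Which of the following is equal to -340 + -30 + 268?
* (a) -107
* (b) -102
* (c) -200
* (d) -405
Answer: b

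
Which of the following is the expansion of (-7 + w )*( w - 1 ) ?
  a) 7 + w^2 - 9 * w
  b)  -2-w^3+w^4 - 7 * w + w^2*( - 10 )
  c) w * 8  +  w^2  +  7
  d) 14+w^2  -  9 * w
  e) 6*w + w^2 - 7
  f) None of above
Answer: f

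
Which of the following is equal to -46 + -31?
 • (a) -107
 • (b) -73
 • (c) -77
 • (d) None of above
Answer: c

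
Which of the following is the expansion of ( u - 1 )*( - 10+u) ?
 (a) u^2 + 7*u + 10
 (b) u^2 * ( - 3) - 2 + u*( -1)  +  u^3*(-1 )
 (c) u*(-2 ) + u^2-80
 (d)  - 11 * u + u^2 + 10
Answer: d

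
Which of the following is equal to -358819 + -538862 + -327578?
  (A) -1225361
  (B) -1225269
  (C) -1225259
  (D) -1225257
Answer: C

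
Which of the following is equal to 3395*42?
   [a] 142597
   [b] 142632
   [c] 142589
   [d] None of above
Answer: d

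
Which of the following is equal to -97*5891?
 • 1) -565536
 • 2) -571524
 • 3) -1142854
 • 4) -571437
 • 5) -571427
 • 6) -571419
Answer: 5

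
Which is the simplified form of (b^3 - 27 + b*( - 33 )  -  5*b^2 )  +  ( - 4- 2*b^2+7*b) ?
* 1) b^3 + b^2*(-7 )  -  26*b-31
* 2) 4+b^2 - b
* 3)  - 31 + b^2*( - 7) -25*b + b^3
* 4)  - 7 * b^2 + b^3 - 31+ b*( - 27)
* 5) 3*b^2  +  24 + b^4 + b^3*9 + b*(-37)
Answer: 1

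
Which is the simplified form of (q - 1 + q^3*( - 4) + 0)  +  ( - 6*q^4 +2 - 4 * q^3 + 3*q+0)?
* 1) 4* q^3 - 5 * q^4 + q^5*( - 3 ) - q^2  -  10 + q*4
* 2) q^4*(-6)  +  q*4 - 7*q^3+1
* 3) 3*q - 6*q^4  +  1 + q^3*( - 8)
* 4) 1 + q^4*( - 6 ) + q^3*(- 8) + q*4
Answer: 4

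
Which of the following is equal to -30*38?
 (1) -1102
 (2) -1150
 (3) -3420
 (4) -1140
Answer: 4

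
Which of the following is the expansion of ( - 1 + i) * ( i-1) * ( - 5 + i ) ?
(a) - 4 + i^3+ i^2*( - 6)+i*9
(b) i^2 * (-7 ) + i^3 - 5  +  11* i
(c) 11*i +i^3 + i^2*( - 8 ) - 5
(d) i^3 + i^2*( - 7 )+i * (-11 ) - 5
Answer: b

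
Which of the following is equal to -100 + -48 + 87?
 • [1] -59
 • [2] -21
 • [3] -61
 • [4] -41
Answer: 3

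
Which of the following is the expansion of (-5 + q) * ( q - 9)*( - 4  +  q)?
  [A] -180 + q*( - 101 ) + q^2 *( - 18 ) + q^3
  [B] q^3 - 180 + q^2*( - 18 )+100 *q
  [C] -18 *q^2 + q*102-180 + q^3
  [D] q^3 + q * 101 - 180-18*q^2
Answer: D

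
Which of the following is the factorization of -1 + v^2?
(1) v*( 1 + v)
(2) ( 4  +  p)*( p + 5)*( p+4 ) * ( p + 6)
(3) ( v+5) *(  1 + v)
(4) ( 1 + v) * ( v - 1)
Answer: 4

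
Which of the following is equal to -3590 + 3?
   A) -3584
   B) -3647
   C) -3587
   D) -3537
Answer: C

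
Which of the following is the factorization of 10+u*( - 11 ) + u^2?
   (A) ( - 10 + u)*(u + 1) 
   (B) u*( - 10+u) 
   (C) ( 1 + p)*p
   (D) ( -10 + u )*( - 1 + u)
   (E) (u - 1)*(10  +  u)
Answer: D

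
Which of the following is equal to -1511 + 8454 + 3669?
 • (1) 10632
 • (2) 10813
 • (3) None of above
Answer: 3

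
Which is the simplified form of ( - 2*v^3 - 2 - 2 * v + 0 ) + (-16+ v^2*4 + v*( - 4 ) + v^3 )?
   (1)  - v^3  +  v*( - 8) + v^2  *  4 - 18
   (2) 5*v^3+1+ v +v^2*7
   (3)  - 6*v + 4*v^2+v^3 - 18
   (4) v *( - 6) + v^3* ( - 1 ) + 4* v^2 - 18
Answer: 4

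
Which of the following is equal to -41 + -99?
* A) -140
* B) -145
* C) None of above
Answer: A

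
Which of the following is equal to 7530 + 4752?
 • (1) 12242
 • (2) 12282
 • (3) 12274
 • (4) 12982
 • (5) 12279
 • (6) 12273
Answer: 2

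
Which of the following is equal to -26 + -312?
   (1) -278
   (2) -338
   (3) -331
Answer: 2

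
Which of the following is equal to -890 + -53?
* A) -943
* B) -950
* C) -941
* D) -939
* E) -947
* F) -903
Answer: A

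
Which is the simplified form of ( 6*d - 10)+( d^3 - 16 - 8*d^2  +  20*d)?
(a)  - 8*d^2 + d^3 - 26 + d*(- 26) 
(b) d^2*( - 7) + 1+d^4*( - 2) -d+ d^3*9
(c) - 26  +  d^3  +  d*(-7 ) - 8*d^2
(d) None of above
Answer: d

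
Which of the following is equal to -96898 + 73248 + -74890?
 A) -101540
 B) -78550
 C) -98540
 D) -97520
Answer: C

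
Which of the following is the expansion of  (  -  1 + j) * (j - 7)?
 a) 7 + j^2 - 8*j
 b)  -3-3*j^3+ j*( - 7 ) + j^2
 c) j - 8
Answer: a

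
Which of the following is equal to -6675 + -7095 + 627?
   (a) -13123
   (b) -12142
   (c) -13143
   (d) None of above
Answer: c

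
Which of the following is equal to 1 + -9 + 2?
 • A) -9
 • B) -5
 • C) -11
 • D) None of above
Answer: D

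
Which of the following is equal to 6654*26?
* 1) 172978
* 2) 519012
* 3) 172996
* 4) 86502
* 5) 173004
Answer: 5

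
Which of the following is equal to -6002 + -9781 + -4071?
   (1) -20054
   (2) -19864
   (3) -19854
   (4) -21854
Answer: 3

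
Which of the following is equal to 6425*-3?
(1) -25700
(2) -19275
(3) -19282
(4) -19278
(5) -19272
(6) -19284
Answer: 2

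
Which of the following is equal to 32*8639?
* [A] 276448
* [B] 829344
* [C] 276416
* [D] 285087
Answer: A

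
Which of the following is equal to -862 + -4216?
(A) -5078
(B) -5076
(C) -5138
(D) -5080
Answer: A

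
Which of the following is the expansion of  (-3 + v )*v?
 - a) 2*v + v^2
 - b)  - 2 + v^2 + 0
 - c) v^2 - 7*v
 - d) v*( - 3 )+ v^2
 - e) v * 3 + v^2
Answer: d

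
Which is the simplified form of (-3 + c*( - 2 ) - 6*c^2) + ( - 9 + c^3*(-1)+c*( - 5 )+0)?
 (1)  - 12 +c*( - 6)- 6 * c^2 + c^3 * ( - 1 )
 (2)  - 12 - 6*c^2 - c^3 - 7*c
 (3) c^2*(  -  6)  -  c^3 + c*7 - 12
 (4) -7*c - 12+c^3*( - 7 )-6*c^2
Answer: 2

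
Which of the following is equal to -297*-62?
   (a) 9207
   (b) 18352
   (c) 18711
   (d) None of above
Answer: d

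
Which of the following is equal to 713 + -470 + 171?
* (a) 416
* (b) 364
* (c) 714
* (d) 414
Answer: d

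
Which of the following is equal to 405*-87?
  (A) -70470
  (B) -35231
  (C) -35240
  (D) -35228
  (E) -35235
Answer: E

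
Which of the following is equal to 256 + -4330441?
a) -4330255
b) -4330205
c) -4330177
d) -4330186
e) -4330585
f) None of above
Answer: f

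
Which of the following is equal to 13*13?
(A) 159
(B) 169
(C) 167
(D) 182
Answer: B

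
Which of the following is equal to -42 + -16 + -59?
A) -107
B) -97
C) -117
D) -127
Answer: C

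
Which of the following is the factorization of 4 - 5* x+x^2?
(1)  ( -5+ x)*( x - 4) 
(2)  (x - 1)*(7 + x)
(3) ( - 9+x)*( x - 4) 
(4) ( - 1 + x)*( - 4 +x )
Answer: 4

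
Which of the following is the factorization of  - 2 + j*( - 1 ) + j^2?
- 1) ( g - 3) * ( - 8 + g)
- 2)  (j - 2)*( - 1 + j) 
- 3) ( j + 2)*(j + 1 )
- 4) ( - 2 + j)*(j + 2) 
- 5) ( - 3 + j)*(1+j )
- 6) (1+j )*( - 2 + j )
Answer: 6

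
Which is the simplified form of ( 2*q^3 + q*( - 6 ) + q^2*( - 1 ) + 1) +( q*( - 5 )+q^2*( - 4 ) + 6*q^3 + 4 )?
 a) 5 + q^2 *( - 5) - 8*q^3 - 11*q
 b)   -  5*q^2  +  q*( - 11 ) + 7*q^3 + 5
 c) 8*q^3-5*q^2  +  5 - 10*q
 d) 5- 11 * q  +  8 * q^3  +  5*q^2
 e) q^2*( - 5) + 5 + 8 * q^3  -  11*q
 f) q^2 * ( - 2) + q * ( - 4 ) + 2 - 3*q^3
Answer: e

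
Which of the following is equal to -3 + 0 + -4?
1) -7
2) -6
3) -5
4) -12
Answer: 1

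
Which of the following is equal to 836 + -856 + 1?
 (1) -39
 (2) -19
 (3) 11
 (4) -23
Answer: 2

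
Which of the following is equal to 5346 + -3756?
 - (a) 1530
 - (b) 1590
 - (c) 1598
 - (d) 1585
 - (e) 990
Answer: b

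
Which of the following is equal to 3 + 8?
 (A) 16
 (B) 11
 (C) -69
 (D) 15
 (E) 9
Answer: B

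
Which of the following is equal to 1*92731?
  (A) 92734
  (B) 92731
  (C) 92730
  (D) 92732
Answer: B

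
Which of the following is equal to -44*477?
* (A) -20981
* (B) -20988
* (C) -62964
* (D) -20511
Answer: B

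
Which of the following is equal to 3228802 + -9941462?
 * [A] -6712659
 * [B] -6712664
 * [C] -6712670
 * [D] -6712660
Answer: D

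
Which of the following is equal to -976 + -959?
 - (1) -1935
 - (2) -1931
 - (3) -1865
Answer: 1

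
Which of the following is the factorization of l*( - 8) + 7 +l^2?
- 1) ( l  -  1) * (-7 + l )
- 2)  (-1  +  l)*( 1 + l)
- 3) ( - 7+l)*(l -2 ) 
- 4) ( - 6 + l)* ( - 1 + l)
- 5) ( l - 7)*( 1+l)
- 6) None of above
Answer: 1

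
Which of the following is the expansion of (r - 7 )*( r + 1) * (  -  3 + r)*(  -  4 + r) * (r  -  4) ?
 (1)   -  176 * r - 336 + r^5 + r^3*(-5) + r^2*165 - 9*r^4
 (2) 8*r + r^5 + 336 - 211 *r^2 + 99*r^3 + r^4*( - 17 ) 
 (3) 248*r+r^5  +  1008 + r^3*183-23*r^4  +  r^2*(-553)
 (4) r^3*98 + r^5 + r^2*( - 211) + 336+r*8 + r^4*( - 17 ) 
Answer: 2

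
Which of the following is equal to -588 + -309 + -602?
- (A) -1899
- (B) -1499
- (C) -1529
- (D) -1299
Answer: B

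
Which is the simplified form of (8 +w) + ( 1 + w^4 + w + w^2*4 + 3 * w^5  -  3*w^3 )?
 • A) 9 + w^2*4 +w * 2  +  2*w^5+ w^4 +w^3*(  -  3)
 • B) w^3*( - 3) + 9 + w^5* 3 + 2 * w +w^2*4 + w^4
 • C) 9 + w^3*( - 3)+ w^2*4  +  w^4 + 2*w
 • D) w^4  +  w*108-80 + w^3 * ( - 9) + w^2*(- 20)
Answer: B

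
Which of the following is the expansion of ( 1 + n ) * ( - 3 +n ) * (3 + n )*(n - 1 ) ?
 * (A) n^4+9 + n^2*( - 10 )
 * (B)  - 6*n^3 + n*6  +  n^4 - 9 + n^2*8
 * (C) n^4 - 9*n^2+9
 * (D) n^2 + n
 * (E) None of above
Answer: A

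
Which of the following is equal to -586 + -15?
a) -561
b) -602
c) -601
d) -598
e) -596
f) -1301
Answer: c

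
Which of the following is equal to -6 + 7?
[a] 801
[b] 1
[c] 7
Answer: b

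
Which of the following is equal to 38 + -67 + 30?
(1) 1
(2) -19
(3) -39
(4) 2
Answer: 1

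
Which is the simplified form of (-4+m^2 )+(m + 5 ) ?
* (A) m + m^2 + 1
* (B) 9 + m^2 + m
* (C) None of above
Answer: A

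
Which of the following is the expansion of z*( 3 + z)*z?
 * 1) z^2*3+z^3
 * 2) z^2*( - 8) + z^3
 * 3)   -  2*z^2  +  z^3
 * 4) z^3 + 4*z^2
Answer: 1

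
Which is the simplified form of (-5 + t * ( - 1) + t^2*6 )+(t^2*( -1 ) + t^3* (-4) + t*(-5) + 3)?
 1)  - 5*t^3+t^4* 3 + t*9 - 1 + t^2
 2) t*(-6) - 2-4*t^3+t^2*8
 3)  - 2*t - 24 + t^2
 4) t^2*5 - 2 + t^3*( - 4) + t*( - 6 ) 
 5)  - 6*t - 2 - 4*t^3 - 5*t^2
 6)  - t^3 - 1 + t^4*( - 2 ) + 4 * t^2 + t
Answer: 4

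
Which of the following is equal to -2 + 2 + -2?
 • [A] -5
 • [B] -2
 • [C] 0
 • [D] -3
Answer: B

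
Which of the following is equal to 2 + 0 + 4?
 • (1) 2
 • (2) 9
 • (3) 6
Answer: 3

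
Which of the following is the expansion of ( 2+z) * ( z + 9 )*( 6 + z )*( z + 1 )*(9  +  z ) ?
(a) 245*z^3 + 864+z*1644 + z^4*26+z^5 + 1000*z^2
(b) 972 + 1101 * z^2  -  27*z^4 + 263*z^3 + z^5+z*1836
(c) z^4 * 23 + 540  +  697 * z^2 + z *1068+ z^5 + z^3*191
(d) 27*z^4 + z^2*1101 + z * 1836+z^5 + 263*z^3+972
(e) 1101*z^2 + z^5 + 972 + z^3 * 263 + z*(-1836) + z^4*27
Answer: d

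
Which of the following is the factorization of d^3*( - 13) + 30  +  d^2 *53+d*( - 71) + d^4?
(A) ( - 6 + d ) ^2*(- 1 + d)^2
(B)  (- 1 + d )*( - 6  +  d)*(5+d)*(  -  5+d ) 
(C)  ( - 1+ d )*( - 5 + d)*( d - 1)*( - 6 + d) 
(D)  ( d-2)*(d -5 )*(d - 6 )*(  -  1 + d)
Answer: C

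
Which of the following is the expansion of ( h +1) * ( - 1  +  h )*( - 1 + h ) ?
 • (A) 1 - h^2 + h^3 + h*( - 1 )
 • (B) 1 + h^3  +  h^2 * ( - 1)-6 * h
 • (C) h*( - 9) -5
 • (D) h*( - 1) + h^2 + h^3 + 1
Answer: A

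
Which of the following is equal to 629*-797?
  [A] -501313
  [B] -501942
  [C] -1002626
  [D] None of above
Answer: A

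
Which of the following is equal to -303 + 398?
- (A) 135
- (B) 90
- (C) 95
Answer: C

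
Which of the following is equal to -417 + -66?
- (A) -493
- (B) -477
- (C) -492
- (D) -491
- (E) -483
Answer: E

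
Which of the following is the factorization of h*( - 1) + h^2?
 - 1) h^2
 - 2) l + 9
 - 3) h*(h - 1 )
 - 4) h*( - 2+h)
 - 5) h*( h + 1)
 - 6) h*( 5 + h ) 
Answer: 3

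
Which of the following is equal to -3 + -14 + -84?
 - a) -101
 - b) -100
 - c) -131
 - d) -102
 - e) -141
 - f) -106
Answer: a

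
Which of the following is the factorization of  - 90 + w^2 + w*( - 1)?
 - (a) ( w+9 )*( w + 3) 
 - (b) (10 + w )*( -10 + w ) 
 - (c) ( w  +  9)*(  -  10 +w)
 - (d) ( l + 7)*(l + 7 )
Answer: c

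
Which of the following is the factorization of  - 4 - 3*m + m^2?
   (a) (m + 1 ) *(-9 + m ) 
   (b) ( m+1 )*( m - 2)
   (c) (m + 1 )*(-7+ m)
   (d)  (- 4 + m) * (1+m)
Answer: d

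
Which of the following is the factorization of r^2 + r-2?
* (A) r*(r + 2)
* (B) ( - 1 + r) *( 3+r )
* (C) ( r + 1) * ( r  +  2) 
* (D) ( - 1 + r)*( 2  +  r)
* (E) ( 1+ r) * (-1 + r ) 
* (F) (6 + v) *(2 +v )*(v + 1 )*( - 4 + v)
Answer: D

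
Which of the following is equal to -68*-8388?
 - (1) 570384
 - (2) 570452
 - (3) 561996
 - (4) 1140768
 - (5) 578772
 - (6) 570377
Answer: 1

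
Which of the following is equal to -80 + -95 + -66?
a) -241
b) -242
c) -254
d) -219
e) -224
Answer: a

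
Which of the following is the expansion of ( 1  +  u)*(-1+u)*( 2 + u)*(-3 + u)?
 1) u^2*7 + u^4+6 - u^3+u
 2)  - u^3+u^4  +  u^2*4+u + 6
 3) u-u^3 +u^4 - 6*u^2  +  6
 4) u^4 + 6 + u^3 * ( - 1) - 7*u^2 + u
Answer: 4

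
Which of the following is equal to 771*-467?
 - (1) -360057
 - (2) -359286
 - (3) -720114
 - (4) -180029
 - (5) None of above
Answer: 1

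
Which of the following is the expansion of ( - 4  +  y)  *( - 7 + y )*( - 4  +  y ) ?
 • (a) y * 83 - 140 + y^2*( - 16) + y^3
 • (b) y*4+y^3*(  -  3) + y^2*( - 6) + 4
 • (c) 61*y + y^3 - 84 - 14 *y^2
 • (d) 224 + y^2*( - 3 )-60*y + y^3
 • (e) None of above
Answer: e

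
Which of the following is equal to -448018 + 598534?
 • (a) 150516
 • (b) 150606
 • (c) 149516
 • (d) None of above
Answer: a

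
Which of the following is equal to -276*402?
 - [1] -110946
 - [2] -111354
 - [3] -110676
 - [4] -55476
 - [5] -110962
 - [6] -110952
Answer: 6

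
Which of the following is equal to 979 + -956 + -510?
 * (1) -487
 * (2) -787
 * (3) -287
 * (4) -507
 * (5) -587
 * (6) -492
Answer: 1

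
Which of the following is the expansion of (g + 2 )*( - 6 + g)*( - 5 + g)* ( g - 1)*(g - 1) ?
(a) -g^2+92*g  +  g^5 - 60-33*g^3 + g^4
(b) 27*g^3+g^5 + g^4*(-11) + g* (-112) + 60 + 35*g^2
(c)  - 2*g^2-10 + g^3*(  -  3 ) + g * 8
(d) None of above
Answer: b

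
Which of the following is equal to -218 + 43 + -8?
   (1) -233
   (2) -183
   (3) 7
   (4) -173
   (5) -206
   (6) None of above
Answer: 2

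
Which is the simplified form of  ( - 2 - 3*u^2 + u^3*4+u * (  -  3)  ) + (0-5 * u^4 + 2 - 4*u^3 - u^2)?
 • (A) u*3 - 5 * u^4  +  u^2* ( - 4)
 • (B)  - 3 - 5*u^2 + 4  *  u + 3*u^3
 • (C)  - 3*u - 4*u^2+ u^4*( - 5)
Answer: C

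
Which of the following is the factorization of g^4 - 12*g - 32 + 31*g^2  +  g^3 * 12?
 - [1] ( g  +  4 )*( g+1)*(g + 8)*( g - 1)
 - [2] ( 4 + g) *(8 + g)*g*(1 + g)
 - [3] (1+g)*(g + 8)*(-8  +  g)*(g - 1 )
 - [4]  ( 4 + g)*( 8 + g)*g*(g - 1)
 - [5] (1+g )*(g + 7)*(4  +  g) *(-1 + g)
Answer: 1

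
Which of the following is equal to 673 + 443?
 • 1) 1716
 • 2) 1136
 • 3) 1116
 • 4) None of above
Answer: 3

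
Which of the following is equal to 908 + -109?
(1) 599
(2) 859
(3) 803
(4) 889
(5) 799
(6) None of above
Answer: 5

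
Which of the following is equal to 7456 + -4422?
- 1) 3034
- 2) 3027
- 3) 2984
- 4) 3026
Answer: 1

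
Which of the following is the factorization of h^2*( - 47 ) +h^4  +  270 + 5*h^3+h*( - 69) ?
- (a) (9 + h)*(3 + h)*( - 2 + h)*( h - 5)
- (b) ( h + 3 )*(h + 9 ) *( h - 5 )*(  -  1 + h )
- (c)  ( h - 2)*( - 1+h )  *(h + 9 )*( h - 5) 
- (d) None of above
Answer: a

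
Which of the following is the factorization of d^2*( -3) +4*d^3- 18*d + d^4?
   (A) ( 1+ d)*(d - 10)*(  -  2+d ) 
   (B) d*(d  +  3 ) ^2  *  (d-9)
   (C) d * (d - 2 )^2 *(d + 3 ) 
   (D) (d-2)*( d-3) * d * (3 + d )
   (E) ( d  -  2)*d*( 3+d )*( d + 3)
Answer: E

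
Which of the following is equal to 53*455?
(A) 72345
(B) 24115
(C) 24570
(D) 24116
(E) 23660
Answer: B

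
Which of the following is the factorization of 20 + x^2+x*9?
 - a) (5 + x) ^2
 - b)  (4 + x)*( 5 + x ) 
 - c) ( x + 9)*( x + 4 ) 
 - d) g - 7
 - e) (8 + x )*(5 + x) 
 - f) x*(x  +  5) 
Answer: b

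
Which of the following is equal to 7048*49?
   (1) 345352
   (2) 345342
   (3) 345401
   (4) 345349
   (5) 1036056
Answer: 1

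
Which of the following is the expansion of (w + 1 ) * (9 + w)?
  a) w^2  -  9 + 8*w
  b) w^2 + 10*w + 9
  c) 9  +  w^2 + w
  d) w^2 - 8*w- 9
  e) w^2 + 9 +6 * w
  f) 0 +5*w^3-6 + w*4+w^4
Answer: b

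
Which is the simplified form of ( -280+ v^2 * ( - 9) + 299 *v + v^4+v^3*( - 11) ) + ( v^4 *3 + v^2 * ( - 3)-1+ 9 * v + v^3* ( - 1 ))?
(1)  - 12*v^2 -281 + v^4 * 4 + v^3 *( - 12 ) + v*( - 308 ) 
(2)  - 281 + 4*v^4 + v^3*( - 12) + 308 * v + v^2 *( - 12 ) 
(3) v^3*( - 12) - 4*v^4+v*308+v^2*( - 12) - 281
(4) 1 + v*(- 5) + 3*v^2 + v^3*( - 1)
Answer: 2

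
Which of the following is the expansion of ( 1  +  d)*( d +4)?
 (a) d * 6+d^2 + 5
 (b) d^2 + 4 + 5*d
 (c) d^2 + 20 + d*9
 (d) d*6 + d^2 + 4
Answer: b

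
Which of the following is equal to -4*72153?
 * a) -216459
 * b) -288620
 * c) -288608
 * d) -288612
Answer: d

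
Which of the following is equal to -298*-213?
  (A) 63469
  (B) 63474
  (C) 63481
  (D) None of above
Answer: B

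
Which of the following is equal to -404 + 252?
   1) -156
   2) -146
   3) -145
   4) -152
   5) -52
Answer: 4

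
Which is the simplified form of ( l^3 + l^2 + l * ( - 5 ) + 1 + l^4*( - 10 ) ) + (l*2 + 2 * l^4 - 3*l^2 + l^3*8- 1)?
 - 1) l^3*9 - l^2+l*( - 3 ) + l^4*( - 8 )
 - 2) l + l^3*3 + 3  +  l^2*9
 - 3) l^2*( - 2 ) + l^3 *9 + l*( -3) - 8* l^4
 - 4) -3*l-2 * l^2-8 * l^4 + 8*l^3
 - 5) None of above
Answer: 3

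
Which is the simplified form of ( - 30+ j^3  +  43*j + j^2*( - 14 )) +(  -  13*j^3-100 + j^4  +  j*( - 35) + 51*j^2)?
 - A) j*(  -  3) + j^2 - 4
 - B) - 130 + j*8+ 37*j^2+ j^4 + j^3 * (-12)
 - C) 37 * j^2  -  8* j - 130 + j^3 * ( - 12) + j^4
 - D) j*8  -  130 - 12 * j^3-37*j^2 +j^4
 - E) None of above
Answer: B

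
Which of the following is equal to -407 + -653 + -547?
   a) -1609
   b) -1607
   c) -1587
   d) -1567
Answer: b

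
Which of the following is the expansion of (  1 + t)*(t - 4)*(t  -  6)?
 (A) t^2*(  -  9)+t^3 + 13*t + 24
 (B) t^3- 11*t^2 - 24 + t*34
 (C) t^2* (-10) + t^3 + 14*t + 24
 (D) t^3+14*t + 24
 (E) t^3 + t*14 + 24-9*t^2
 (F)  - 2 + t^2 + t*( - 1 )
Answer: E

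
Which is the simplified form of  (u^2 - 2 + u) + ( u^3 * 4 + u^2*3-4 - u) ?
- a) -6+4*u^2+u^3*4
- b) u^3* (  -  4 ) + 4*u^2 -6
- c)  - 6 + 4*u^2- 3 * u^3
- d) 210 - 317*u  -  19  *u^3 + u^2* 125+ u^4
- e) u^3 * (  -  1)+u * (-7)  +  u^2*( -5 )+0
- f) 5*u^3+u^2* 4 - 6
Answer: a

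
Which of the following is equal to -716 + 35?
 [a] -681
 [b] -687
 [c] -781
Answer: a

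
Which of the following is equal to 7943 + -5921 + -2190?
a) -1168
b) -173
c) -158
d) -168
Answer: d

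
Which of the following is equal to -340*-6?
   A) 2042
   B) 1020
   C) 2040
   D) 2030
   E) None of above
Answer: C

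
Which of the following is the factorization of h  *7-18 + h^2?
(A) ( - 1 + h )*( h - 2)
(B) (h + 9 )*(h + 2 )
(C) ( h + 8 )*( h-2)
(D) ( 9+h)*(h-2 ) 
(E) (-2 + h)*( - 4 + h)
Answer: D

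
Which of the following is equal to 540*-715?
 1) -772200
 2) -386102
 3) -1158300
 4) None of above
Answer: 4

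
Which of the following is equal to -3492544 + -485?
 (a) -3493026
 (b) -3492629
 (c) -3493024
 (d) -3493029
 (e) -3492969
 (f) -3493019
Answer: d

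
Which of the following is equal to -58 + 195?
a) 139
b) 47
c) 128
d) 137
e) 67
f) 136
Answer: d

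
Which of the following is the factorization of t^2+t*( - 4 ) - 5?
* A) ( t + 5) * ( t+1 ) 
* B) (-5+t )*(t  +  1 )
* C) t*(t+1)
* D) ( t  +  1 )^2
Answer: B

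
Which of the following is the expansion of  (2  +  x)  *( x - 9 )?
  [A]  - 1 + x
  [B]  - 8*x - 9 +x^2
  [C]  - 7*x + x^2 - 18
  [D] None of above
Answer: C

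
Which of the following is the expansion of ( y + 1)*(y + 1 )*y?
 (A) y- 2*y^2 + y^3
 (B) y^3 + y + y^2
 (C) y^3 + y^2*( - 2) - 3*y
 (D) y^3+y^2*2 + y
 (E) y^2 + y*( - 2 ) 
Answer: D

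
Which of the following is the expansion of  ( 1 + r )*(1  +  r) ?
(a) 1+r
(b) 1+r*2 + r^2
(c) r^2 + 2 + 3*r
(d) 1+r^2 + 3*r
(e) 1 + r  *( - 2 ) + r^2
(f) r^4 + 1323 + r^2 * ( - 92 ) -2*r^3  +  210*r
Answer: b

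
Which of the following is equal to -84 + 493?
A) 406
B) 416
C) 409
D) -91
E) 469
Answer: C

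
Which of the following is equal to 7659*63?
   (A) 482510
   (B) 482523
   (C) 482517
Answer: C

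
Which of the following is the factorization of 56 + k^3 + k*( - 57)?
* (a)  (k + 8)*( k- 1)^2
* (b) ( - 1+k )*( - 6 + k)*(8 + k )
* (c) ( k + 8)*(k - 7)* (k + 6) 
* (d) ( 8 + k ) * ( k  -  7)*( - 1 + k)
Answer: d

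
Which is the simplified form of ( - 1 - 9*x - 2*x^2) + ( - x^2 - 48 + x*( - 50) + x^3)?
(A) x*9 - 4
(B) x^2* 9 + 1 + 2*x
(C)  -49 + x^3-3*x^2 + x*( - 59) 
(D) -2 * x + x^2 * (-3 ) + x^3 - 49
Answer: C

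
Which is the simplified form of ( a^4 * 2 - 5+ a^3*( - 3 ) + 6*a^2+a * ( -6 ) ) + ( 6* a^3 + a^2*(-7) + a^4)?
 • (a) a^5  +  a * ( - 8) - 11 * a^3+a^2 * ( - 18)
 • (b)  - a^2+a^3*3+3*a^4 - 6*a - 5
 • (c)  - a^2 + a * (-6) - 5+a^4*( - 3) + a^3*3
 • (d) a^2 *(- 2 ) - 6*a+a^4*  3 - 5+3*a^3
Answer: b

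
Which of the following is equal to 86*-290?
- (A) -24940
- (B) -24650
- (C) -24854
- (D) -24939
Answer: A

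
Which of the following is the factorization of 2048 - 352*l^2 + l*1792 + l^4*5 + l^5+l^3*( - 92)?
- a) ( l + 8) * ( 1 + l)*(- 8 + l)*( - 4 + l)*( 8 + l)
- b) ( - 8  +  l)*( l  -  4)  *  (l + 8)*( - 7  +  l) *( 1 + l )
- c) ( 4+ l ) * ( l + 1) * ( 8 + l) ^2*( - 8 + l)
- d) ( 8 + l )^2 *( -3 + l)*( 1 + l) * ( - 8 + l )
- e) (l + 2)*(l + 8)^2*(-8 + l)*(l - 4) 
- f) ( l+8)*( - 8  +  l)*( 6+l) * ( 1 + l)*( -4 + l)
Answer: a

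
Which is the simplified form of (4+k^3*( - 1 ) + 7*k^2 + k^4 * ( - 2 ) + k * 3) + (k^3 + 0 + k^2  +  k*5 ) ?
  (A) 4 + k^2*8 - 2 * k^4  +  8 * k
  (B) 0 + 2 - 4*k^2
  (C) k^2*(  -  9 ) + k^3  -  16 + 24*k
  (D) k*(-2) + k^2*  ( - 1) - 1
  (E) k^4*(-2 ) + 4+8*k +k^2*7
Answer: A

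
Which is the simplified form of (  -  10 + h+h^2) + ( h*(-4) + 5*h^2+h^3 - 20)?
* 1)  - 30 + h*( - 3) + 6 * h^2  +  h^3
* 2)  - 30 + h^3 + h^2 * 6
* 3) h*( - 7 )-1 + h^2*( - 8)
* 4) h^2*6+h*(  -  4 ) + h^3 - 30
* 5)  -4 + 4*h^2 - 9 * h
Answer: 1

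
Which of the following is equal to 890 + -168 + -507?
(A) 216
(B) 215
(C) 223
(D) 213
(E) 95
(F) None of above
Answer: B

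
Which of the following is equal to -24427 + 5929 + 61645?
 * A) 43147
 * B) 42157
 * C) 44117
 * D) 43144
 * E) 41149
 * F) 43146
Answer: A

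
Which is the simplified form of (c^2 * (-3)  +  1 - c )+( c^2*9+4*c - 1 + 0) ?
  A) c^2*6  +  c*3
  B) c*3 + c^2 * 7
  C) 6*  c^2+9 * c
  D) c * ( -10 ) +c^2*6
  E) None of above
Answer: A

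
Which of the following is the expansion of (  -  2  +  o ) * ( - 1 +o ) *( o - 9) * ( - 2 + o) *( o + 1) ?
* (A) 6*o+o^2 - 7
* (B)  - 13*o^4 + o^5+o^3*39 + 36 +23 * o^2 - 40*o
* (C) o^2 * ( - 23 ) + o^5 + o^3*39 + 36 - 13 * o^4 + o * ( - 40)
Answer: C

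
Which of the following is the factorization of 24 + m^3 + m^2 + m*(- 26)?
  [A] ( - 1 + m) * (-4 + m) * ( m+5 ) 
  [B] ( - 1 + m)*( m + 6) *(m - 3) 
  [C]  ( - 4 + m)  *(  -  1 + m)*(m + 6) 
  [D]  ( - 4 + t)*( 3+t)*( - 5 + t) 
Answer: C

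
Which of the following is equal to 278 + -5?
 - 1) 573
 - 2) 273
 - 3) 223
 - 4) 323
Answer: 2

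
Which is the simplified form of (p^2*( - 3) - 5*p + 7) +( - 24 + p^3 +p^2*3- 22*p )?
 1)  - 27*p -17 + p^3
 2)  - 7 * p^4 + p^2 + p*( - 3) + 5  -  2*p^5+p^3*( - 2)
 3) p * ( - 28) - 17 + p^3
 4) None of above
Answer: 1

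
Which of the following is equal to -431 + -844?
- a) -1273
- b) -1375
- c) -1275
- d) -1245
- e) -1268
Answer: c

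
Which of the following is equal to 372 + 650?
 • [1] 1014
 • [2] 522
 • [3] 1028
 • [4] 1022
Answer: 4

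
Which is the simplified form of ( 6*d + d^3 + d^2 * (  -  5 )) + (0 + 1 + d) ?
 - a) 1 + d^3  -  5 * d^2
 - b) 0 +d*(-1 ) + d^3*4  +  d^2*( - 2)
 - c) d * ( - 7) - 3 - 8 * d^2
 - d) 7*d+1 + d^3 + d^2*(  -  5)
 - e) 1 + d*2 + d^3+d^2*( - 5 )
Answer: d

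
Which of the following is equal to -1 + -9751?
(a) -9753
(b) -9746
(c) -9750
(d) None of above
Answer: d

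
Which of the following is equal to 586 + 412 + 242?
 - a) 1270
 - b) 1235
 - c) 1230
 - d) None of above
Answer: d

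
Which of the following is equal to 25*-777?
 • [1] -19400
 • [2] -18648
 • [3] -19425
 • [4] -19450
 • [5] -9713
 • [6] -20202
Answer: 3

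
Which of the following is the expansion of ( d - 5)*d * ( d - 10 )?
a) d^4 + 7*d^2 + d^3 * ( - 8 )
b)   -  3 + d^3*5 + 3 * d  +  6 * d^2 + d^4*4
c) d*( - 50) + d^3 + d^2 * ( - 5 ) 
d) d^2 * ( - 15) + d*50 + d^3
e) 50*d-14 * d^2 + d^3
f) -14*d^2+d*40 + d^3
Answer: d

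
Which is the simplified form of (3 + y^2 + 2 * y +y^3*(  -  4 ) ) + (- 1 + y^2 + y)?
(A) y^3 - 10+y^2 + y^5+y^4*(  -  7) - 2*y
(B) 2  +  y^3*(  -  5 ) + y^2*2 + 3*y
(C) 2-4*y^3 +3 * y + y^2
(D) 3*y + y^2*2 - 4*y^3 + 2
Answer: D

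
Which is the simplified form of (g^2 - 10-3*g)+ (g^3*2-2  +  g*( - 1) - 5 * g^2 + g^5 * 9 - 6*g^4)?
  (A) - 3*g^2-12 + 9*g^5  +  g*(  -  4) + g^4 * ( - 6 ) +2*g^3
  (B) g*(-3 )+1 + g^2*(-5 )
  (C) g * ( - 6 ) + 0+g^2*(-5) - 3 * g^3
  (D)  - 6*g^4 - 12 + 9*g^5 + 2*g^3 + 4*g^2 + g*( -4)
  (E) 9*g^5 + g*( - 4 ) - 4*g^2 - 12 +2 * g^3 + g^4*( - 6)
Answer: E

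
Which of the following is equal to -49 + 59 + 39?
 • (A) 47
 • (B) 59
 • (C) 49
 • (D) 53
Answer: C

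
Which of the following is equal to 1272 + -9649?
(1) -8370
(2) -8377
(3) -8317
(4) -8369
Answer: 2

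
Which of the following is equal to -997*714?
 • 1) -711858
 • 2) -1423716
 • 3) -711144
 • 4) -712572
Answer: 1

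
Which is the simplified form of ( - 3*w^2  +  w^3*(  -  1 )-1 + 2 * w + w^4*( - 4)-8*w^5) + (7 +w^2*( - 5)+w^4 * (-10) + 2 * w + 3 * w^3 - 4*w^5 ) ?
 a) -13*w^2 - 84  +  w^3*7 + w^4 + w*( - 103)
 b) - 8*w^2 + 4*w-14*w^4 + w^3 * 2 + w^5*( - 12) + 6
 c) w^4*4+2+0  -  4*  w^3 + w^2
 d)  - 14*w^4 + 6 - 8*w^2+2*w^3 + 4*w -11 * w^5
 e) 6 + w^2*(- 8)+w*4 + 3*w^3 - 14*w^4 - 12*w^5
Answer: b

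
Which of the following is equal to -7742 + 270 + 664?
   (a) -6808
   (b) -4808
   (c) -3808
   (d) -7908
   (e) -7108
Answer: a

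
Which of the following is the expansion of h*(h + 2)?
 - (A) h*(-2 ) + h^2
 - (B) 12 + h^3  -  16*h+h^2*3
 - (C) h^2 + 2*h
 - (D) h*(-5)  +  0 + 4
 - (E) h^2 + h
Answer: C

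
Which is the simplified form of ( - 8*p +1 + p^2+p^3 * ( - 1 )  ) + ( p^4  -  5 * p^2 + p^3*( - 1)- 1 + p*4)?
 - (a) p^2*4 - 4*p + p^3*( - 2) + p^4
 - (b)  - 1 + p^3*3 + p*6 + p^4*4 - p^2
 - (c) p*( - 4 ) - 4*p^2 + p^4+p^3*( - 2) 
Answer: c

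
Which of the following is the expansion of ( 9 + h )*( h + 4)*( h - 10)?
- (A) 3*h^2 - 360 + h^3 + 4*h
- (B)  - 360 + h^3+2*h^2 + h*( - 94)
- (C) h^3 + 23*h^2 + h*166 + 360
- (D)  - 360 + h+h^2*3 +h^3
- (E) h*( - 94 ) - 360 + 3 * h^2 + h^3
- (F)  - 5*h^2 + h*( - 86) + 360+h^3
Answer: E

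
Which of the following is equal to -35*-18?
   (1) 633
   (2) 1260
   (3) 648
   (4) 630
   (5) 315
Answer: 4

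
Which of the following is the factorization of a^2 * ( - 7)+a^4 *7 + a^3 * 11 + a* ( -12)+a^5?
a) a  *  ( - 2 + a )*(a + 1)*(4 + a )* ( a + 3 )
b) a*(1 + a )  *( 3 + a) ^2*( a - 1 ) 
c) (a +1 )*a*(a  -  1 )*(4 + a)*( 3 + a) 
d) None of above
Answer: c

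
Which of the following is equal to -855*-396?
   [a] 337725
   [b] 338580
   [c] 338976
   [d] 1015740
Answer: b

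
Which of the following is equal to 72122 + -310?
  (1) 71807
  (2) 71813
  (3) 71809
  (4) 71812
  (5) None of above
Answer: 4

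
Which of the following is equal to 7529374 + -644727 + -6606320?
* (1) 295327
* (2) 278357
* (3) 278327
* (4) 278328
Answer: 3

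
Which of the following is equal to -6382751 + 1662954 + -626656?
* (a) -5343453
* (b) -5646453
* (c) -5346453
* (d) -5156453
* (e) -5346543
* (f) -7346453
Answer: c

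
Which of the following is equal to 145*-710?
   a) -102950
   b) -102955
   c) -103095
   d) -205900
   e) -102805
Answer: a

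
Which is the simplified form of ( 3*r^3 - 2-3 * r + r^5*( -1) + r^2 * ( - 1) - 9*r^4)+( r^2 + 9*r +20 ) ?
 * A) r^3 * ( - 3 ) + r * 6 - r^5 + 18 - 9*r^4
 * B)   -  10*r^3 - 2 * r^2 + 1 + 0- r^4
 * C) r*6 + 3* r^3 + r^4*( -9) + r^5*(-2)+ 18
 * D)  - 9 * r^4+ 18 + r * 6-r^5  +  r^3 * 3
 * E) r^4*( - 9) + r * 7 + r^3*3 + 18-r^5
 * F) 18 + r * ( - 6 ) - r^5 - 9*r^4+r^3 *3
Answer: D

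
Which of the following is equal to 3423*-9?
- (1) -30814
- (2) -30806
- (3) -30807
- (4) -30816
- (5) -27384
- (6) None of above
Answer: 3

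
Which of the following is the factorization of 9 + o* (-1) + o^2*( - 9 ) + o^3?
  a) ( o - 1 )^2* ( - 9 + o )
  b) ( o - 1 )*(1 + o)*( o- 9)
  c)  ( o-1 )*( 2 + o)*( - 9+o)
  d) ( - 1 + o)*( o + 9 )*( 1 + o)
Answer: b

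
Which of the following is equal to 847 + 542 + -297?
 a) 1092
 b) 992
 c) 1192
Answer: a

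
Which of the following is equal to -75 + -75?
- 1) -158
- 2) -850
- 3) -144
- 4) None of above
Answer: 4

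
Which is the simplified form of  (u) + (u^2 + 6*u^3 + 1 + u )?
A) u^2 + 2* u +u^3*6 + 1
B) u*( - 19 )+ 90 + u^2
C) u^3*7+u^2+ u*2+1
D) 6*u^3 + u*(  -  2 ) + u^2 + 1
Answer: A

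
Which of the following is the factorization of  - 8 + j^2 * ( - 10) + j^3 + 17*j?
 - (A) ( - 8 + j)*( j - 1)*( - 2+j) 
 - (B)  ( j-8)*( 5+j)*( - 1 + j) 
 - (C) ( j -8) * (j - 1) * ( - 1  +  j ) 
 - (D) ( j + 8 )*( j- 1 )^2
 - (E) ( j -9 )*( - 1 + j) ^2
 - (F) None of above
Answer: C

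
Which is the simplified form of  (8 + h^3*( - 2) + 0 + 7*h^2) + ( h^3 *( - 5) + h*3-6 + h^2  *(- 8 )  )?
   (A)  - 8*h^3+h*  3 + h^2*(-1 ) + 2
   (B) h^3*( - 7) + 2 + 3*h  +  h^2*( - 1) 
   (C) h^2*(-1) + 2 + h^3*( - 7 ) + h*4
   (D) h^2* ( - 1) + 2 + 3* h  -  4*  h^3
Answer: B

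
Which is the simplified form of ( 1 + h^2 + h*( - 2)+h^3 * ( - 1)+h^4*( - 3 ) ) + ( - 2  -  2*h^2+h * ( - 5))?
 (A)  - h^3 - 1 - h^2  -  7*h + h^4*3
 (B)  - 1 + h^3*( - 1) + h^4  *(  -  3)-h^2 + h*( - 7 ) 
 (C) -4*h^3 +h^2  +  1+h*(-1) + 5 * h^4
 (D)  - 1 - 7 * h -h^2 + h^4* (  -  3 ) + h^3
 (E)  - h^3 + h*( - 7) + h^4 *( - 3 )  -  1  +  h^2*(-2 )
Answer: B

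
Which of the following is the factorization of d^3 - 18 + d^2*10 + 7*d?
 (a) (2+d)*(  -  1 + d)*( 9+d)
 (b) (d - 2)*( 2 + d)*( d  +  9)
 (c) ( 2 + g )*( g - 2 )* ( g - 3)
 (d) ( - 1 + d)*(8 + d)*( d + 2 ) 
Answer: a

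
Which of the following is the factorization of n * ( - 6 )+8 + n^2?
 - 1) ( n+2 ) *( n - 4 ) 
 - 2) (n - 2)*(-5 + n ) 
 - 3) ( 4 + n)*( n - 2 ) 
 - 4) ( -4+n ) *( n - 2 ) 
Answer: 4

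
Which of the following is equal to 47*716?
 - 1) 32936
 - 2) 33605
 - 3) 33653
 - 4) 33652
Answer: 4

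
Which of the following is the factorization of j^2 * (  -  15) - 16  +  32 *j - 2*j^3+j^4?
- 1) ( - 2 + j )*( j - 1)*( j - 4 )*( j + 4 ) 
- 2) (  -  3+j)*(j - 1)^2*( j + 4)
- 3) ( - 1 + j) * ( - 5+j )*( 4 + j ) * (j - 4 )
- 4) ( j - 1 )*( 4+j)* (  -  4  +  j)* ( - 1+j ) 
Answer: 4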